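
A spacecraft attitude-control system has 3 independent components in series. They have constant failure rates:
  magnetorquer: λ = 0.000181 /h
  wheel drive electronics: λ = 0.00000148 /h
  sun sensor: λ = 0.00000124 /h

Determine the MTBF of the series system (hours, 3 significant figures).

5440

Series of exponential components: λ_sys = Σ λ_i
λ_sys = 0.000181 + 0.00000148 + 0.00000124 = 1.8372e-04 /h
MTBF = 1 / λ_sys = 5440 h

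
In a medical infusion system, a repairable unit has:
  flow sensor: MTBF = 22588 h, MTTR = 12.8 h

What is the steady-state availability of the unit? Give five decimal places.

0.99943

A(flow sensor) = MTBF/(MTBF+MTTR) = 22588/(22588+12.8) = 0.99943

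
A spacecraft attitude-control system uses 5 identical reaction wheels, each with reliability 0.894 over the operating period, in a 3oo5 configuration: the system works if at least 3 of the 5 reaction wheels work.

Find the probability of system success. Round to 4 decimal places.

R = Σ_{i=3}^{5} C(5,i) p^i (1−p)^{5−i} with p = 0.894
C(5,3)·0.894^3·0.106^2 = 0.080283
C(5,4)·0.894^4·0.106^1 = 0.338552
C(5,5)·0.894^5·0.106^0 = 0.571068
Sum = 0.9899

0.9899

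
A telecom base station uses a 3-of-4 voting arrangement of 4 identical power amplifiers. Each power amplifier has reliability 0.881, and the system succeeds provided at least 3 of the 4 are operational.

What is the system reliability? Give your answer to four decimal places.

R = Σ_{i=3}^{4} C(4,i) p^i (1−p)^{4−i} with p = 0.881
C(4,3)·0.881^3·0.119^1 = 0.325488
C(4,4)·0.881^4·0.119^0 = 0.602426
Sum = 0.9279

0.9279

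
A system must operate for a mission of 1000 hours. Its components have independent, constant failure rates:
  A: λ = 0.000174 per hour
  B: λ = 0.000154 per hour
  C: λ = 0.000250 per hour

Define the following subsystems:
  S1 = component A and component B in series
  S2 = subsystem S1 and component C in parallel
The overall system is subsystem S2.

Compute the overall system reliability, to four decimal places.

R(A) = exp(−0.000174 × 1000) = 0.840297
R(B) = exp(−0.000154 × 1000) = 0.857272
R(C) = exp(−0.000250 × 1000) = 0.778801
Series (A and B): 0.840297 × 0.857272 = 0.720363
Parallel ([0.720363] and C): 1 − (1 − 0.720363)(1 − 0.778801) = 0.9381

0.9381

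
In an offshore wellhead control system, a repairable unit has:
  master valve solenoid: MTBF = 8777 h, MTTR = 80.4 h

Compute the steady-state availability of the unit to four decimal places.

A(master valve solenoid) = MTBF/(MTBF+MTTR) = 8777/(8777+80.4) = 0.9909

0.9909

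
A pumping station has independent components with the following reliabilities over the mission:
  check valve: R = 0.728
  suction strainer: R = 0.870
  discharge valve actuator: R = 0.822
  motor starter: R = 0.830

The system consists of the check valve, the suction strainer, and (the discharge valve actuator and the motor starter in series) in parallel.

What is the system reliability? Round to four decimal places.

Series (discharge valve actuator and motor starter): 0.822000 × 0.830000 = 0.682260
Parallel (check valve, suction strainer, and [0.682260]): 1 − (1 − 0.728000)(1 − 0.870000)(1 − 0.682260) = 0.9888

0.9888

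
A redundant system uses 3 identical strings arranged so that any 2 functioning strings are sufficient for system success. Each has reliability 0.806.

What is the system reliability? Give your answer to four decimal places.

0.9017

R = Σ_{i=2}^{3} C(3,i) p^i (1−p)^{3−i} with p = 0.806
C(3,2)·0.806^2·0.194^1 = 0.378088
C(3,3)·0.806^3·0.194^0 = 0.523607
Sum = 0.9017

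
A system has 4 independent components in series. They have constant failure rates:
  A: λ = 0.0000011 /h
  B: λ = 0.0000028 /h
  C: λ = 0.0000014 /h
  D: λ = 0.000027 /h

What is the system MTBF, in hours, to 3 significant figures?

31000

Series of exponential components: λ_sys = Σ λ_i
λ_sys = 0.0000011 + 0.0000028 + 0.0000014 + 0.000027 = 3.2300e-05 /h
MTBF = 1 / λ_sys = 31000 h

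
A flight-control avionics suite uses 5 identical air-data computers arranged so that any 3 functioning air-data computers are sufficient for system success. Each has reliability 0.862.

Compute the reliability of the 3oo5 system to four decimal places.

0.9789

R = Σ_{i=3}^{5} C(5,i) p^i (1−p)^{5−i} with p = 0.862
C(5,3)·0.862^3·0.138^2 = 0.121978
C(5,4)·0.862^4·0.138^1 = 0.380959
C(5,5)·0.862^5·0.138^0 = 0.475923
Sum = 0.9789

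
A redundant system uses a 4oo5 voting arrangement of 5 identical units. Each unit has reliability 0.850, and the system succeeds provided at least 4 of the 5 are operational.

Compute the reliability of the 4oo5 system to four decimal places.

0.8352

R = Σ_{i=4}^{5} C(5,i) p^i (1−p)^{5−i} with p = 0.850
C(5,4)·0.850^4·0.150^1 = 0.391505
C(5,5)·0.850^5·0.150^0 = 0.443705
Sum = 0.8352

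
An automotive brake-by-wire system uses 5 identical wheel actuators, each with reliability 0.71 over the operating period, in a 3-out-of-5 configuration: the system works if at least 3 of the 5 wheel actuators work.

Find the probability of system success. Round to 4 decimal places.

0.8499

R = Σ_{i=3}^{5} C(5,i) p^i (1−p)^{5−i} with p = 0.71
C(5,3)·0.71^3·0.29^2 = 0.301003
C(5,4)·0.71^4·0.29^1 = 0.368469
C(5,5)·0.71^5·0.29^0 = 0.180423
Sum = 0.8499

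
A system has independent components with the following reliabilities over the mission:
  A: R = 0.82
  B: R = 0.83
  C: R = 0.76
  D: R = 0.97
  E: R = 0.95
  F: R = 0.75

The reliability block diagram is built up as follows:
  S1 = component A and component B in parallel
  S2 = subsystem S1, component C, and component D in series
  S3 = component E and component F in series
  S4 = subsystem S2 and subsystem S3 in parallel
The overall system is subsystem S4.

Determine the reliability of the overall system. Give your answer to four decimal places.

Parallel (A and B): 1 − (1 − 0.820000)(1 − 0.830000) = 0.969400
Series ([0.969400], C, and D): 0.969400 × 0.760000 × 0.970000 = 0.714642
Series (E and F): 0.950000 × 0.750000 = 0.712500
Parallel ([0.714642] and [0.712500]): 1 − (1 − 0.714642)(1 − 0.712500) = 0.9180

0.9180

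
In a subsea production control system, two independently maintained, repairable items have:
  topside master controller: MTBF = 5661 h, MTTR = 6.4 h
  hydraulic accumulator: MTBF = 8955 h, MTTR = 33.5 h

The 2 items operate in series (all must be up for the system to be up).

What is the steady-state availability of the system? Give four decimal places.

0.9951

A(topside master controller) = MTBF/(MTBF+MTTR) = 5661/(5661+6.4) = 0.998871
A(hydraulic accumulator) = MTBF/(MTBF+MTTR) = 8955/(8955+33.5) = 0.996273
Series availability: 0.998871 × 0.996273 = 0.9951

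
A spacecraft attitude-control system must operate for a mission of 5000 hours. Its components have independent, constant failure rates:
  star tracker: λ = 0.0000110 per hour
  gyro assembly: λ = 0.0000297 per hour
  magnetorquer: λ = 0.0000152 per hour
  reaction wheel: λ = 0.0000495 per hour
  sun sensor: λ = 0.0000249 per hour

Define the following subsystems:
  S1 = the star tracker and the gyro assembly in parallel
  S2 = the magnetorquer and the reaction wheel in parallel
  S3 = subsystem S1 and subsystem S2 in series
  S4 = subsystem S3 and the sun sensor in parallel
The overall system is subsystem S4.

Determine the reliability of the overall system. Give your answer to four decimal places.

R(star tracker) = exp(−0.0000110 × 5000) = 0.946485
R(gyro assembly) = exp(−0.0000297 × 5000) = 0.862000
R(magnetorquer) = exp(−0.0000152 × 5000) = 0.926816
R(reaction wheel) = exp(−0.0000495 × 5000) = 0.780750
R(sun sensor) = exp(−0.0000249 × 5000) = 0.882938
Parallel (star tracker and gyro assembly): 1 − (1 − 0.946485)(1 − 0.862000) = 0.992615
Parallel (magnetorquer and reaction wheel): 1 − (1 − 0.926816)(1 − 0.780750) = 0.983954
Series ([0.992615] and [0.983954]): 0.992615 × 0.983954 = 0.976687
Parallel ([0.976687] and sun sensor): 1 − (1 − 0.976687)(1 − 0.882938) = 0.9973

0.9973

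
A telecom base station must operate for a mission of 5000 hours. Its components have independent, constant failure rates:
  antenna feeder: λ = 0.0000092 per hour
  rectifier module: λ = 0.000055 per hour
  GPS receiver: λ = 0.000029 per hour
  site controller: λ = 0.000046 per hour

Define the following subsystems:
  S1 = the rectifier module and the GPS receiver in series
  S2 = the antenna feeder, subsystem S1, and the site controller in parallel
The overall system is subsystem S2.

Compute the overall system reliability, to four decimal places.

R(antenna feeder) = exp(−0.0000092 × 5000) = 0.955042
R(rectifier module) = exp(−0.000055 × 5000) = 0.759572
R(GPS receiver) = exp(−0.000029 × 5000) = 0.865022
R(site controller) = exp(−0.000046 × 5000) = 0.794534
Series (rectifier module and GPS receiver): 0.759572 × 0.865022 = 0.657046
Parallel (antenna feeder, [0.657046], and site controller): 1 − (1 − 0.955042)(1 − 0.657046)(1 − 0.794534) = 0.9968

0.9968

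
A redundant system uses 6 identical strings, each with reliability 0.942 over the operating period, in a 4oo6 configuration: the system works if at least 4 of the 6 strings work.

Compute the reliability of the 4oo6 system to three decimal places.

R = Σ_{i=4}^{6} C(6,i) p^i (1−p)^{6−i} with p = 0.942
C(6,4)·0.942^4·0.058^2 = 0.03973
C(6,5)·0.942^5·0.058^1 = 0.25813
C(6,6)·0.942^6·0.058^0 = 0.69872
Sum = 0.997

0.997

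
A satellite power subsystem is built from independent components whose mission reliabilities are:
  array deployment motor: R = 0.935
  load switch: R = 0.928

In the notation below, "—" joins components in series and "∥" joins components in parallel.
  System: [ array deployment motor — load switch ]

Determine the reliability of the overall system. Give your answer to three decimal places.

Series (array deployment motor and load switch): 0.93500 × 0.92800 = 0.868

0.868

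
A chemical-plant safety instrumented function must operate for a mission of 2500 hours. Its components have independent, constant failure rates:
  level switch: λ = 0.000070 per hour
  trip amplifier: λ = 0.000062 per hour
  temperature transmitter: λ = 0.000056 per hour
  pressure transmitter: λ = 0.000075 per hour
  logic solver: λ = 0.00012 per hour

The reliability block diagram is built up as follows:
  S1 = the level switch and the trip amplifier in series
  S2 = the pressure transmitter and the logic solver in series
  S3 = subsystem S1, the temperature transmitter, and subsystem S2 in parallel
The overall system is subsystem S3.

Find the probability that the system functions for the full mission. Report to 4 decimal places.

R(level switch) = exp(−0.000070 × 2500) = 0.839457
R(trip amplifier) = exp(−0.000062 × 2500) = 0.856415
R(temperature transmitter) = exp(−0.000056 × 2500) = 0.869358
R(pressure transmitter) = exp(−0.000075 × 2500) = 0.829029
R(logic solver) = exp(−0.00012 × 2500) = 0.740818
Series (level switch and trip amplifier): 0.839457 × 0.856415 = 0.718924
Series (pressure transmitter and logic solver): 0.829029 × 0.740818 = 0.614160
Parallel ([0.718924], temperature transmitter, and [0.614160]): 1 − (1 − 0.718924)(1 − 0.869358)(1 − 0.614160) = 0.9858

0.9858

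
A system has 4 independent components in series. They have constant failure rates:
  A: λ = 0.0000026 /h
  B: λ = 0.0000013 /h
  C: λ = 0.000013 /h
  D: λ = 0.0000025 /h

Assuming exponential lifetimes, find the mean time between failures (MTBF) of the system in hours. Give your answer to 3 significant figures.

51500

Series of exponential components: λ_sys = Σ λ_i
λ_sys = 0.0000026 + 0.0000013 + 0.000013 + 0.0000025 = 1.9400e-05 /h
MTBF = 1 / λ_sys = 51500 h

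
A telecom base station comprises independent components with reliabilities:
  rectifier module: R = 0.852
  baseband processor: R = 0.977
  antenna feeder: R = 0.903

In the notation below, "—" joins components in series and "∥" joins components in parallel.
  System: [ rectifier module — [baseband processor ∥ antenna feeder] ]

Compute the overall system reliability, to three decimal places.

Parallel (baseband processor and antenna feeder): 1 − (1 − 0.97700)(1 − 0.90300) = 0.99777
Series (rectifier module and [0.99777]): 0.85200 × 0.99777 = 0.850

0.850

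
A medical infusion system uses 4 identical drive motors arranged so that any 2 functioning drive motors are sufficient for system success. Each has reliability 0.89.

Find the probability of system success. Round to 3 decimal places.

R = Σ_{i=2}^{4} C(4,i) p^i (1−p)^{4−i} with p = 0.89
C(4,2)·0.89^2·0.11^2 = 0.05751
C(4,3)·0.89^3·0.11^1 = 0.31019
C(4,4)·0.89^4·0.11^0 = 0.62742
Sum = 0.995

0.995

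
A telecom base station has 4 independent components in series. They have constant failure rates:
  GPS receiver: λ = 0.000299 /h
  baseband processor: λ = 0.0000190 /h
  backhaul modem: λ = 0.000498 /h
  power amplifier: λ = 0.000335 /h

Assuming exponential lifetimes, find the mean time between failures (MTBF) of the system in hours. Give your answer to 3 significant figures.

Series of exponential components: λ_sys = Σ λ_i
λ_sys = 0.000299 + 0.0000190 + 0.000498 + 0.000335 = 1.1510e-03 /h
MTBF = 1 / λ_sys = 869 h

869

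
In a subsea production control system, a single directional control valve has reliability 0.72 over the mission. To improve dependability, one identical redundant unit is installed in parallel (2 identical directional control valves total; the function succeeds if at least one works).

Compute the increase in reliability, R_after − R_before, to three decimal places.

0.202

R_before = 0.72
R_after = 1 − (1 − 0.72)^2 = 0.922
ΔR = 0.922 − 0.72 = 0.202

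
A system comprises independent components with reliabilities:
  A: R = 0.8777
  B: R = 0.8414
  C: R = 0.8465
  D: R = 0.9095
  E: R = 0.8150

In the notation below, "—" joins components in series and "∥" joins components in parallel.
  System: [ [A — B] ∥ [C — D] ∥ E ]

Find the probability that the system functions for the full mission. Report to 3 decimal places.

Series (A and B): 0.87770 × 0.84140 = 0.73850
Series (C and D): 0.84650 × 0.90950 = 0.76989
Parallel ([0.73850], [0.76989], and E): 1 − (1 − 0.73850)(1 − 0.76989)(1 − 0.81500) = 0.989

0.989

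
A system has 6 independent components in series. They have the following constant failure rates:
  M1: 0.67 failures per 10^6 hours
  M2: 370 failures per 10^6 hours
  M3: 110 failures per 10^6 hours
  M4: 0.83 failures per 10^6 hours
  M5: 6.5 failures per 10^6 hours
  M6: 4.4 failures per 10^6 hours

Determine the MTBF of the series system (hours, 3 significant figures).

Series of exponential components: λ_sys = Σ λ_i
λ_sys = 0.00000067 + 0.00037 + 0.00011 + 0.00000083 + 0.0000065 + 0.0000044 = 4.9240e-04 /h
MTBF = 1 / λ_sys = 2030 h

2030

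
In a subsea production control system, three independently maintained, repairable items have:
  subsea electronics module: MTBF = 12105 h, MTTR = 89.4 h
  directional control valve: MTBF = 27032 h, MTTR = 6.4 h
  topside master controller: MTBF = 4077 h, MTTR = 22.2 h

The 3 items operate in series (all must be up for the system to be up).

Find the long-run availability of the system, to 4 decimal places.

A(subsea electronics module) = MTBF/(MTBF+MTTR) = 12105/(12105+89.4) = 0.992669
A(directional control valve) = MTBF/(MTBF+MTTR) = 27032/(27032+6.4) = 0.999763
A(topside master controller) = MTBF/(MTBF+MTTR) = 4077/(4077+22.2) = 0.994584
Series availability: 0.992669 × 0.999763 × 0.994584 = 0.9871

0.9871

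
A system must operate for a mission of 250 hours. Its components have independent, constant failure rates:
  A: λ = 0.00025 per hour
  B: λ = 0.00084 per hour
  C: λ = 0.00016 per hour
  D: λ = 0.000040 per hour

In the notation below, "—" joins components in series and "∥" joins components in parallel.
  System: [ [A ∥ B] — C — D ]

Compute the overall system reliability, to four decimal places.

R(A) = exp(−0.00025 × 250) = 0.939413
R(B) = exp(−0.00084 × 250) = 0.810584
R(C) = exp(−0.00016 × 250) = 0.960789
R(D) = exp(−0.000040 × 250) = 0.990050
Parallel (A and B): 1 − (1 − 0.939413)(1 − 0.810584) = 0.988524
Series ([0.988524], C, and D): 0.988524 × 0.960789 × 0.990050 = 0.9403

0.9403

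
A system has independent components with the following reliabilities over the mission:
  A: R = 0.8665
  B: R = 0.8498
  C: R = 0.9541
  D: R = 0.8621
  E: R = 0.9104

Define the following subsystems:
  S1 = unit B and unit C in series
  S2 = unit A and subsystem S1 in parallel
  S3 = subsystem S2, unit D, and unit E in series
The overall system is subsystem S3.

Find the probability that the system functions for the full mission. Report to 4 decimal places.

Series (B and C): 0.849800 × 0.954100 = 0.810794
Parallel (A and [0.810794]): 1 − (1 − 0.866500)(1 − 0.810794) = 0.974741
Series ([0.974741], D, and E): 0.974741 × 0.862100 × 0.910400 = 0.7650

0.7650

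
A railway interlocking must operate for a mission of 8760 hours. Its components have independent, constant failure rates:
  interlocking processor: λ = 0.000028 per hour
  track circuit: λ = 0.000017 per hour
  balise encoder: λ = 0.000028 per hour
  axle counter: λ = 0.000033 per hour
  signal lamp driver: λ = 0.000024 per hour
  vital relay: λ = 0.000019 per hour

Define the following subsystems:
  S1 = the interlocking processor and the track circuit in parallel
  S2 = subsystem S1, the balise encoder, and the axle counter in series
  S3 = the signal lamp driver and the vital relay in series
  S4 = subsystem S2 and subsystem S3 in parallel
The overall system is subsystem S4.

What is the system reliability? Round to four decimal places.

0.8645

R(interlocking processor) = exp(−0.000028 × 8760) = 0.782485
R(track circuit) = exp(−0.000017 × 8760) = 0.861638
R(balise encoder) = exp(−0.000028 × 8760) = 0.782485
R(axle counter) = exp(−0.000033 × 8760) = 0.748952
R(signal lamp driver) = exp(−0.000024 × 8760) = 0.810390
R(vital relay) = exp(−0.000019 × 8760) = 0.846674
Parallel (interlocking processor and track circuit): 1 − (1 − 0.782485)(1 − 0.861638) = 0.969904
Series ([0.969904], balise encoder, and axle counter): 0.969904 × 0.782485 × 0.748952 = 0.568406
Series (signal lamp driver and vital relay): 0.810390 × 0.846674 = 0.686136
Parallel ([0.568406] and [0.686136]): 1 − (1 − 0.568406)(1 − 0.686136) = 0.8645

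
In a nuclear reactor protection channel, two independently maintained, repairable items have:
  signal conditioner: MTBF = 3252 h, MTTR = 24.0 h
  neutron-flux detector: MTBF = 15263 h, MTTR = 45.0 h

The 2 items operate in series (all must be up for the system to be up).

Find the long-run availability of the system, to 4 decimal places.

0.9898

A(signal conditioner) = MTBF/(MTBF+MTTR) = 3252/(3252+24.0) = 0.992674
A(neutron-flux detector) = MTBF/(MTBF+MTTR) = 15263/(15263+45.0) = 0.997060
Series availability: 0.992674 × 0.997060 = 0.9898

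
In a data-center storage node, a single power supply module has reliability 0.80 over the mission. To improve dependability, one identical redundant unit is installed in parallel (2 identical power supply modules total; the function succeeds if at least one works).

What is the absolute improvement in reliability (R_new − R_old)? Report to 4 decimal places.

0.1600

R_before = 0.80
R_after = 1 − (1 − 0.80)^2 = 0.9600
ΔR = 0.9600 − 0.80 = 0.1600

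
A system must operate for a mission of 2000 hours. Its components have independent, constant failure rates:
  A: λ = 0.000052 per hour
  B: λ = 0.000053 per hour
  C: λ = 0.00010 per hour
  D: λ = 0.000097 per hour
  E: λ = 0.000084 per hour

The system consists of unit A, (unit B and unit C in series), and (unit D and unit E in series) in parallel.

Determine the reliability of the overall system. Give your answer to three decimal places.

0.992

R(A) = exp(−0.000052 × 2000) = 0.90123
R(B) = exp(−0.000053 × 2000) = 0.89942
R(C) = exp(−0.00010 × 2000) = 0.81873
R(D) = exp(−0.000097 × 2000) = 0.82366
R(E) = exp(−0.000084 × 2000) = 0.84535
Series (B and C): 0.89942 × 0.81873 = 0.73638
Series (D and E): 0.82366 × 0.84535 = 0.69628
Parallel (A, [0.73638], and [0.69628]): 1 − (1 − 0.90123)(1 − 0.73638)(1 − 0.69628) = 0.992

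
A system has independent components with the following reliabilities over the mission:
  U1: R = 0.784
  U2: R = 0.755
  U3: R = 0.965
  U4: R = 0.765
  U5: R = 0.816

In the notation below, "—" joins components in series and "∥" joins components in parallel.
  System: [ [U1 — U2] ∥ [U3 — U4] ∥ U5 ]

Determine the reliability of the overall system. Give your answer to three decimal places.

0.980

Series (U1 and U2): 0.78400 × 0.75500 = 0.59192
Series (U3 and U4): 0.96500 × 0.76500 = 0.73823
Parallel ([0.59192], [0.73823], and U5): 1 − (1 − 0.59192)(1 − 0.73823)(1 − 0.81600) = 0.980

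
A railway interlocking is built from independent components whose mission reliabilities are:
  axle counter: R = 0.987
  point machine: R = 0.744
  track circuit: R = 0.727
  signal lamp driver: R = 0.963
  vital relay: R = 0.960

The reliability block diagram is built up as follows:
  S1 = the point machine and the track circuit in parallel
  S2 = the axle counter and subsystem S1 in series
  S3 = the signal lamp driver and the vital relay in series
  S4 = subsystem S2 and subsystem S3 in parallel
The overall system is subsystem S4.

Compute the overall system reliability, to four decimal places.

0.9938

Parallel (point machine and track circuit): 1 − (1 − 0.744000)(1 − 0.727000) = 0.930112
Series (axle counter and [0.930112]): 0.987000 × 0.930112 = 0.918021
Series (signal lamp driver and vital relay): 0.963000 × 0.960000 = 0.924480
Parallel ([0.918021] and [0.924480]): 1 − (1 − 0.918021)(1 − 0.924480) = 0.9938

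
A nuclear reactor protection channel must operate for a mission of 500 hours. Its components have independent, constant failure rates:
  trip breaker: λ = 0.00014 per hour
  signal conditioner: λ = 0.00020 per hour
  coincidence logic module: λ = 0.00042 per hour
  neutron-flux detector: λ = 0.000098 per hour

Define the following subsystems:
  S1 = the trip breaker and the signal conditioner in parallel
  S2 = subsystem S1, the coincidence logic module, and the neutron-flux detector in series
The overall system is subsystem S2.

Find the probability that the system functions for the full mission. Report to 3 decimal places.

R(trip breaker) = exp(−0.00014 × 500) = 0.93239
R(signal conditioner) = exp(−0.00020 × 500) = 0.90484
R(coincidence logic module) = exp(−0.00042 × 500) = 0.81058
R(neutron-flux detector) = exp(−0.000098 × 500) = 0.95218
Parallel (trip breaker and signal conditioner): 1 − (1 − 0.93239)(1 − 0.90484) = 0.99357
Series ([0.99357], coincidence logic module, and neutron-flux detector): 0.99357 × 0.81058 × 0.95218 = 0.767

0.767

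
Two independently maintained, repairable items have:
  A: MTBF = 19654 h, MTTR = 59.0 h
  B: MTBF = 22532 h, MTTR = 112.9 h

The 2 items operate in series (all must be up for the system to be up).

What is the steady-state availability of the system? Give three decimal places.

A(A) = MTBF/(MTBF+MTTR) = 19654/(19654+59.0) = 0.997007
A(B) = MTBF/(MTBF+MTTR) = 22532/(22532+112.9) = 0.995014
Series availability: 0.997007 × 0.995014 = 0.992

0.992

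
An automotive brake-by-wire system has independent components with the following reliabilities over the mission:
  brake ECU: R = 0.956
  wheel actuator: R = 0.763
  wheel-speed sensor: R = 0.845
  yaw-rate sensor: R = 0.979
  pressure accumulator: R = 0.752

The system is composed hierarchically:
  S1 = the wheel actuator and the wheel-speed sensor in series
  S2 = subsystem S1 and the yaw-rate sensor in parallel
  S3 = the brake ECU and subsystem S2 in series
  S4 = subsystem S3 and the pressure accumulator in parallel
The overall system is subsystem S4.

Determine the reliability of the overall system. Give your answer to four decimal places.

Series (wheel actuator and wheel-speed sensor): 0.763000 × 0.845000 = 0.644735
Parallel ([0.644735] and yaw-rate sensor): 1 − (1 − 0.644735)(1 − 0.979000) = 0.992539
Series (brake ECU and [0.992539]): 0.956000 × 0.992539 = 0.948867
Parallel ([0.948867] and pressure accumulator): 1 − (1 − 0.948867)(1 − 0.752000) = 0.9873

0.9873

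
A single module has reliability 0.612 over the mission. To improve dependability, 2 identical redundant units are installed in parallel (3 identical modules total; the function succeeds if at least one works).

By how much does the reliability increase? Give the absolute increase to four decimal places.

0.3296

R_before = 0.612
R_after = 1 − (1 − 0.612)^3 = 0.9416
ΔR = 0.9416 − 0.612 = 0.3296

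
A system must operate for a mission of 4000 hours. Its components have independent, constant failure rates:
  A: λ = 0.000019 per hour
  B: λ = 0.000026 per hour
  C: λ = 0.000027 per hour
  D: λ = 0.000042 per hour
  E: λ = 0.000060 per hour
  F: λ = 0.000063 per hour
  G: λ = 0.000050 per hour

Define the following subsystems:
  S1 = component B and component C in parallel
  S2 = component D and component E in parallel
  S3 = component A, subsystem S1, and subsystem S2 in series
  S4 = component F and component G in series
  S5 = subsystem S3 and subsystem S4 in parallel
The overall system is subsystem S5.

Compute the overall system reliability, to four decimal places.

0.9590

R(A) = exp(−0.000019 × 4000) = 0.926816
R(B) = exp(−0.000026 × 4000) = 0.901225
R(C) = exp(−0.000027 × 4000) = 0.897628
R(D) = exp(−0.000042 × 4000) = 0.845354
R(E) = exp(−0.000060 × 4000) = 0.786628
R(F) = exp(−0.000063 × 4000) = 0.777245
R(G) = exp(−0.000050 × 4000) = 0.818731
Parallel (B and C): 1 − (1 − 0.901225)(1 − 0.897628) = 0.989888
Parallel (D and E): 1 − (1 − 0.845354)(1 − 0.786628) = 0.967003
Series (A, [0.989888], and [0.967003]): 0.926816 × 0.989888 × 0.967003 = 0.887171
Series (F and G): 0.777245 × 0.818731 = 0.636355
Parallel ([0.887171] and [0.636355]): 1 − (1 − 0.887171)(1 − 0.636355) = 0.9590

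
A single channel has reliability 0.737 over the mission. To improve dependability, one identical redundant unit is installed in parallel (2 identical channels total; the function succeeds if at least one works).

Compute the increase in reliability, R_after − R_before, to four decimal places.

0.1938

R_before = 0.737
R_after = 1 − (1 − 0.737)^2 = 0.9308
ΔR = 0.9308 − 0.737 = 0.1938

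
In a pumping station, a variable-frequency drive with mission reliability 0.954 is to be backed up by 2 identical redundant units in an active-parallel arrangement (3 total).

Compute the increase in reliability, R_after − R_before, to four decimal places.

0.0459

R_before = 0.954
R_after = 1 − (1 − 0.954)^3 = 0.9999
ΔR = 0.9999 − 0.954 = 0.0459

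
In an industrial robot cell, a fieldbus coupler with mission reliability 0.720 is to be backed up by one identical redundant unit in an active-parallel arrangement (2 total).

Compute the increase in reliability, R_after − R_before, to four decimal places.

R_before = 0.720
R_after = 1 − (1 − 0.720)^2 = 0.9216
ΔR = 0.9216 − 0.720 = 0.2016

0.2016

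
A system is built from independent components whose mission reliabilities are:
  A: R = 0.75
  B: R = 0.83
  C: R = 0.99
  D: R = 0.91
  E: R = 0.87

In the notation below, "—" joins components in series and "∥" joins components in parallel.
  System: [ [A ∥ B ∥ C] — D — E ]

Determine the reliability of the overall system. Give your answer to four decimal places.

Parallel (A, B, and C): 1 − (1 − 0.750000)(1 − 0.830000)(1 − 0.990000) = 0.999575
Series ([0.999575], D, and E): 0.999575 × 0.910000 × 0.870000 = 0.7914

0.7914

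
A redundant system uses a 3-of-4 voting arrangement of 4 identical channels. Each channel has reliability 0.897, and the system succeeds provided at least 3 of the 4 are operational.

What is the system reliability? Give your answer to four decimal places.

0.9448

R = Σ_{i=3}^{4} C(4,i) p^i (1−p)^{4−i} with p = 0.897
C(4,3)·0.897^3·0.103^1 = 0.297355
C(4,4)·0.897^4·0.103^0 = 0.647396
Sum = 0.9448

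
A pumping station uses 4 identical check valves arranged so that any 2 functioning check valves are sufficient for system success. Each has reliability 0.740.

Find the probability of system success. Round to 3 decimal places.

0.943

R = Σ_{i=2}^{4} C(4,i) p^i (1−p)^{4−i} with p = 0.740
C(4,2)·0.740^2·0.260^2 = 0.22211
C(4,3)·0.740^3·0.260^1 = 0.42143
C(4,4)·0.740^4·0.260^0 = 0.29987
Sum = 0.943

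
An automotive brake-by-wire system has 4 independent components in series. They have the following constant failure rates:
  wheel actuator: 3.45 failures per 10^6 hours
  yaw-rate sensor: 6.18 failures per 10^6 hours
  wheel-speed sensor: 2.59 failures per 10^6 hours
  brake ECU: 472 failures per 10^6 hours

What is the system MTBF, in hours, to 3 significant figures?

Series of exponential components: λ_sys = Σ λ_i
λ_sys = 0.00000345 + 0.00000618 + 0.00000259 + 0.000472 = 4.8422e-04 /h
MTBF = 1 / λ_sys = 2070 h

2070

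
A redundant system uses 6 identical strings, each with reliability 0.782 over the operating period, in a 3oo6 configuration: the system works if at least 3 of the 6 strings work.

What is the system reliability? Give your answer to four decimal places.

R = Σ_{i=3}^{6} C(6,i) p^i (1−p)^{6−i} with p = 0.782
C(6,3)·0.782^3·0.218^3 = 0.099088
C(6,4)·0.782^4·0.218^2 = 0.266582
C(6,5)·0.782^5·0.218^1 = 0.382509
C(6,6)·0.782^6·0.218^0 = 0.228686
Sum = 0.9769

0.9769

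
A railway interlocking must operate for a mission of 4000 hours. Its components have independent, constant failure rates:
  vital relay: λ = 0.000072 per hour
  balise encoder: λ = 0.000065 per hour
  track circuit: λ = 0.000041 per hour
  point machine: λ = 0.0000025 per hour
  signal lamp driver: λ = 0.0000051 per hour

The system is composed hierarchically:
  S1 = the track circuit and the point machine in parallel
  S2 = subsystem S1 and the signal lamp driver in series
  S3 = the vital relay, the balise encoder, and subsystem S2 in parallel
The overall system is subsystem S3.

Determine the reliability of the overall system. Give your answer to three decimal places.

R(vital relay) = exp(−0.000072 × 4000) = 0.74976
R(balise encoder) = exp(−0.000065 × 4000) = 0.77105
R(track circuit) = exp(−0.000041 × 4000) = 0.84874
R(point machine) = exp(−0.0000025 × 4000) = 0.99005
R(signal lamp driver) = exp(−0.0000051 × 4000) = 0.97981
Parallel (track circuit and point machine): 1 − (1 − 0.84874)(1 − 0.99005) = 0.99849
Series ([0.99849] and signal lamp driver): 0.99849 × 0.97981 = 0.97833
Parallel (vital relay, balise encoder, and [0.97833]): 1 − (1 − 0.74976)(1 − 0.77105)(1 − 0.97833) = 0.999

0.999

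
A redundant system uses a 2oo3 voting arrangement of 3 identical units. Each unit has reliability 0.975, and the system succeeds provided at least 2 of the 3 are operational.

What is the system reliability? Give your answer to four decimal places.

R = Σ_{i=2}^{3} C(3,i) p^i (1−p)^{3−i} with p = 0.975
C(3,2)·0.975^2·0.025^1 = 0.071297
C(3,3)·0.975^3·0.025^0 = 0.926859
Sum = 0.9982

0.9982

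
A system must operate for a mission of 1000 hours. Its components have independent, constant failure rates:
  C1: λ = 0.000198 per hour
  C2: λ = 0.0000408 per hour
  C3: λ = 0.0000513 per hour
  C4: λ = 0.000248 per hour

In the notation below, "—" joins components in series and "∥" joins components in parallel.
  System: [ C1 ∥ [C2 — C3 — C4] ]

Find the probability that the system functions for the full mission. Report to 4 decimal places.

R(C1) = exp(−0.000198 × 1000) = 0.820370
R(C2) = exp(−0.0000408 × 1000) = 0.960021
R(C3) = exp(−0.0000513 × 1000) = 0.949994
R(C4) = exp(−0.000248 × 1000) = 0.780360
Series (C2, C3, and C4): 0.960021 × 0.949994 × 0.780360 = 0.711699
Parallel (C1 and [0.711699]): 1 − (1 − 0.820370)(1 − 0.711699) = 0.9482

0.9482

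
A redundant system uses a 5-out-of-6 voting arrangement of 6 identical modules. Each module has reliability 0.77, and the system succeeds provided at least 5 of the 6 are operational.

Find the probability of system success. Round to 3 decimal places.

R = Σ_{i=5}^{6} C(6,i) p^i (1−p)^{6−i} with p = 0.77
C(6,5)·0.77^5·0.23^1 = 0.37354
C(6,6)·0.77^6·0.23^0 = 0.20842
Sum = 0.582

0.582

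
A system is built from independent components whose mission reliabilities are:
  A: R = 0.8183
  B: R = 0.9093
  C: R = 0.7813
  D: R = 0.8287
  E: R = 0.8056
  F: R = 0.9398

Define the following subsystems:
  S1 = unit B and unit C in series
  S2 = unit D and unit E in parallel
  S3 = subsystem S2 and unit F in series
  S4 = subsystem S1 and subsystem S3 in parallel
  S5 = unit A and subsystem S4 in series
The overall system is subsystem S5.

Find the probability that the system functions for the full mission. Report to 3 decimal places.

0.797

Series (B and C): 0.90930 × 0.78130 = 0.71044
Parallel (D and E): 1 − (1 − 0.82870)(1 − 0.80560) = 0.96670
Series ([0.96670] and F): 0.96670 × 0.93980 = 0.90850
Parallel ([0.71044] and [0.90850]): 1 − (1 − 0.71044)(1 − 0.90850) = 0.97351
Series (A and [0.97351]): 0.81830 × 0.97351 = 0.797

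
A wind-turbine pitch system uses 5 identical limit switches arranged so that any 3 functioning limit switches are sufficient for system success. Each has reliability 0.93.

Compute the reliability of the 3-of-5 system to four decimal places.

R = Σ_{i=3}^{5} C(5,i) p^i (1−p)^{5−i} with p = 0.93
C(5,3)·0.93^3·0.07^2 = 0.039413
C(5,4)·0.93^4·0.07^1 = 0.261818
C(5,5)·0.93^5·0.07^0 = 0.695688
Sum = 0.9969

0.9969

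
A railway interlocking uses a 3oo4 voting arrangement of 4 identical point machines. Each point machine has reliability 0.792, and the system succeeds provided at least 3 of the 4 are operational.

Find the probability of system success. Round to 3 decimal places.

R = Σ_{i=3}^{4} C(4,i) p^i (1−p)^{4−i} with p = 0.792
C(4,3)·0.792^3·0.208^1 = 0.41333
C(4,4)·0.792^4·0.208^0 = 0.39346
Sum = 0.807

0.807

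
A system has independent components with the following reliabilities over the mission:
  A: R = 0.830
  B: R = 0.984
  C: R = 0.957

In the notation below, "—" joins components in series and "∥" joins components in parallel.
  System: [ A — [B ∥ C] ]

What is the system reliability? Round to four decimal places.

Parallel (B and C): 1 − (1 − 0.984000)(1 − 0.957000) = 0.999312
Series (A and [0.999312]): 0.830000 × 0.999312 = 0.8294

0.8294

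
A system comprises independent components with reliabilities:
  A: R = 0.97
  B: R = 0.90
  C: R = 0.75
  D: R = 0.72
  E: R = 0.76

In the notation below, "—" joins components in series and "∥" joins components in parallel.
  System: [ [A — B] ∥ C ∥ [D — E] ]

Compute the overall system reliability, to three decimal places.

Series (A and B): 0.97000 × 0.90000 = 0.87300
Series (D and E): 0.72000 × 0.76000 = 0.54720
Parallel ([0.87300], C, and [0.54720]): 1 − (1 − 0.87300)(1 − 0.75000)(1 − 0.54720) = 0.986

0.986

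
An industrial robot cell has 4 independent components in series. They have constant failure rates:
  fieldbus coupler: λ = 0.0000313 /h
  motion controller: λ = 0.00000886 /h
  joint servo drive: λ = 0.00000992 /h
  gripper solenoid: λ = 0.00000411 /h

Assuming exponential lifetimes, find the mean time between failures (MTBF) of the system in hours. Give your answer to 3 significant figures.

Series of exponential components: λ_sys = Σ λ_i
λ_sys = 0.0000313 + 0.00000886 + 0.00000992 + 0.00000411 = 5.4190e-05 /h
MTBF = 1 / λ_sys = 18500 h

18500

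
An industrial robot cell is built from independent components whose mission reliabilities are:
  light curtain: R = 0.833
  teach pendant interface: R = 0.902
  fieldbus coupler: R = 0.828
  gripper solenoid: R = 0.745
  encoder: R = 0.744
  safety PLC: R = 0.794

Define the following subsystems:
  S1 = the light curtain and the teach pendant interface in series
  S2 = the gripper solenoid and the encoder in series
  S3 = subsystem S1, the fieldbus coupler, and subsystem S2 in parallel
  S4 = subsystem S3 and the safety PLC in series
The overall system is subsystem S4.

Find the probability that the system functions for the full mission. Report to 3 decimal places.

Series (light curtain and teach pendant interface): 0.83300 × 0.90200 = 0.75137
Series (gripper solenoid and encoder): 0.74500 × 0.74400 = 0.55428
Parallel ([0.75137], fieldbus coupler, and [0.55428]): 1 − (1 − 0.75137)(1 − 0.82800)(1 − 0.55428) = 0.98094
Series ([0.98094] and safety PLC): 0.98094 × 0.79400 = 0.779

0.779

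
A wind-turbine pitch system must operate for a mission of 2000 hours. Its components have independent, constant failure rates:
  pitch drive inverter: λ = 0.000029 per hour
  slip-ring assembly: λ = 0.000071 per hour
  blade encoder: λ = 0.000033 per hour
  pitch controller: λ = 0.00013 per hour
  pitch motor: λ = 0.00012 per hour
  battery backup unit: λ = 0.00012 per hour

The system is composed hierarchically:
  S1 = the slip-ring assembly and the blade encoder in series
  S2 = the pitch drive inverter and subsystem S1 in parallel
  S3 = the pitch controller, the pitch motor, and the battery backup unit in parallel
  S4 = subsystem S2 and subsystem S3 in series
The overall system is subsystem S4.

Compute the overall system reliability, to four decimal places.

R(pitch drive inverter) = exp(−0.000029 × 2000) = 0.943650
R(slip-ring assembly) = exp(−0.000071 × 2000) = 0.867621
R(blade encoder) = exp(−0.000033 × 2000) = 0.936131
R(pitch controller) = exp(−0.00013 × 2000) = 0.771052
R(pitch motor) = exp(−0.00012 × 2000) = 0.786628
R(battery backup unit) = exp(−0.00012 × 2000) = 0.786628
Series (slip-ring assembly and blade encoder): 0.867621 × 0.936131 = 0.812207
Parallel (pitch drive inverter and [0.812207]): 1 − (1 − 0.943650)(1 − 0.812207) = 0.989418
Parallel (pitch controller, pitch motor, and battery backup unit): 1 − (1 − 0.771052)(1 − 0.786628)(1 − 0.786628) = 0.989577
Series ([0.989418] and [0.989577]): 0.989418 × 0.989577 = 0.9791

0.9791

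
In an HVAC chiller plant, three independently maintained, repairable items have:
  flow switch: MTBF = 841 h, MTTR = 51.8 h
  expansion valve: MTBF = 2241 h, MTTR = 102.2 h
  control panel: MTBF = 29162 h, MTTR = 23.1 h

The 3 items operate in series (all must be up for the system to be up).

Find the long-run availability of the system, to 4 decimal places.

A(flow switch) = MTBF/(MTBF+MTTR) = 841/(841+51.8) = 0.941980
A(expansion valve) = MTBF/(MTBF+MTTR) = 2241/(2241+102.2) = 0.956384
A(control panel) = MTBF/(MTBF+MTTR) = 29162/(29162+23.1) = 0.999209
Series availability: 0.941980 × 0.956384 × 0.999209 = 0.9002

0.9002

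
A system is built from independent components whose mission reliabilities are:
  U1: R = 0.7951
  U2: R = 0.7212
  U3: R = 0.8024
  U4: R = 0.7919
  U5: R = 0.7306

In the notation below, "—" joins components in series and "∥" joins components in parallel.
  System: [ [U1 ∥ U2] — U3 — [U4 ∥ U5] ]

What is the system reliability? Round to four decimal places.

0.7141

Parallel (U1 and U2): 1 − (1 − 0.795100)(1 − 0.721200) = 0.942874
Parallel (U4 and U5): 1 − (1 − 0.791900)(1 − 0.730600) = 0.943938
Series ([0.942874], U3, and [0.943938]): 0.942874 × 0.802400 × 0.943938 = 0.7141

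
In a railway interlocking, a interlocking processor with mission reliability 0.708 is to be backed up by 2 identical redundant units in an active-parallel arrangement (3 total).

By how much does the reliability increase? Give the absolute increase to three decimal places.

R_before = 0.708
R_after = 1 − (1 − 0.708)^3 = 0.975
ΔR = 0.975 − 0.708 = 0.267

0.267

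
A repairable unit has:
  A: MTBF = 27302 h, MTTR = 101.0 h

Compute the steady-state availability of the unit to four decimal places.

A(A) = MTBF/(MTBF+MTTR) = 27302/(27302+101.0) = 0.9963

0.9963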